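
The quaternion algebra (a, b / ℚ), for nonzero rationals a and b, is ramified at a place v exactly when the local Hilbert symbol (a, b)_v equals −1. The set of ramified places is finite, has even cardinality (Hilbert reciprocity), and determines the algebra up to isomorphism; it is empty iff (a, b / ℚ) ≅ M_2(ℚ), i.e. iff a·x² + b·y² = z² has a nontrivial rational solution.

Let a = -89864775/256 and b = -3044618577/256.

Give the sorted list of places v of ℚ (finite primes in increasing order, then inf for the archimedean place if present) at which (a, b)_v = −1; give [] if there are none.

[3, 13, 19, inf]

Mod squares: a ≡ -8151, b ≡ -57057. Check v ∈ {∞, 2, 3, 5, 7, 11, 13, 19}.
v=11: a=11^1·(≡7), b=11^3·(≡9) mod 11; (7|11)=-1, (9|11)=+1; (−1)^{1·3·5}·(-1)^3·(+1)^1 = +1.
v=7: a=7^2·(≡1), b=7^3·(≡4) mod 7; (1|7)=+1, (4|7)=+1; (−1)^{2·3·3}·(+1)^3·(+1)^2 = +1.
v=5: a=5^2·(≡4), b=5^0·(≡3) mod 5; (4|5)=+1, (3|5)=-1; (−1)^{2·0·2}·(+1)^0·(-1)^2 = +1.
v=3: a=3^3·(≡1), b=3^3·(≡1) mod 3; (1|3)=+1, (1|3)=+1; (−1)^{3·3·1}·(+1)^3·(+1)^3 = -1.
v=19: a=19^1·(≡15), b=19^1·(≡18) mod 19; (15|19)=-1, (18|19)=-1; (−1)^{1·1·9}·(-1)^1·(-1)^1 = -1.
v=2: v_2(a)=-8, v_2(b)=-8; units ≡ 1, 7 (mod 8); ε·ε+αω+βω = 0·1+-8·0+-8·0 ≡ 0  ⇒  (a,b)_2 = +1.
v=∞: -8151 < 0 and -57057 < 0  ⇒  (a,b)_∞ = -1.
v=13: a=13^1·(≡4), b=13^1·(≡5) mod 13; (4|13)=+1, (5|13)=-1; (−1)^{1·1·6}·(+1)^1·(-1)^1 = -1.
|Ram(-8151, -57057)| = 4, even; anisotropic at {3, 13, 19, ∞}.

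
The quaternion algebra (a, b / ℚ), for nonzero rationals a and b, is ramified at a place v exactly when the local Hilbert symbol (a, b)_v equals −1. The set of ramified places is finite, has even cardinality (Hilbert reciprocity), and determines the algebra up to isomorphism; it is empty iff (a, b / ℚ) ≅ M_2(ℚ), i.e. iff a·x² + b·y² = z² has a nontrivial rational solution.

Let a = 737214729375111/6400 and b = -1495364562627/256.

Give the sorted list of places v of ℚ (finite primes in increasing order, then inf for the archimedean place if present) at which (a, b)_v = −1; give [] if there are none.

Mod squares: a ≡ 8402199, b ≡ -17043. Check v ∈ {∞, 2, 3, 5, 13, 17, 19, 23, 29}.
v=23: a=23^1·(≡1), b=23^1·(≡9) mod 23; (1|23)=+1, (9|23)=+1; (−1)^{1·1·11}·(+1)^1·(+1)^1 = -1.
v=5: a=5^-2·(≡1), b=5^0·(≡3) mod 5; (1|5)=+1, (3|5)=-1; (−1)^{-2·0·2}·(+1)^0·(-1)^-2 = +1.
v=29: a=29^3·(≡11), b=29^2·(≡6) mod 29; (11|29)=-1, (6|29)=+1; (−1)^{3·2·14}·(-1)^2·(+1)^3 = +1.
v=13: a=13^1·(≡5), b=13^1·(≡8) mod 13; (5|13)=-1, (8|13)=-1; (−1)^{1·1·6}·(-1)^1·(-1)^1 = +1.
v=17: a=17^3·(≡7), b=17^2·(≡1) mod 17; (7|17)=-1, (1|17)=+1; (−1)^{3·2·8}·(-1)^2·(+1)^3 = +1.
v=2: v_2(a)=-8, v_2(b)=-8; units ≡ 7, 5 (mod 8); ε·ε+αω+βω = 1·0+-8·1+-8·0 ≡ 0  ⇒  (a,b)_2 = +1.
v=3: a=3^1·(≡2), b=3^1·(≡1) mod 3; (2|3)=-1, (1|3)=+1; (−1)^{1·1·1}·(-1)^1·(+1)^1 = +1.
v=∞: 8402199 > 0 and -17043 < 0  ⇒  (a,b)_∞ = +1.
v=19: a=19^3·(≡14), b=19^3·(≡8) mod 19; (14|19)=-1, (8|19)=-1; (−1)^{3·3·9}·(-1)^3·(-1)^3 = -1.
|Ram(8402199, -17043)| = 2, even; anisotropic at {19, 23}.

[19, 23]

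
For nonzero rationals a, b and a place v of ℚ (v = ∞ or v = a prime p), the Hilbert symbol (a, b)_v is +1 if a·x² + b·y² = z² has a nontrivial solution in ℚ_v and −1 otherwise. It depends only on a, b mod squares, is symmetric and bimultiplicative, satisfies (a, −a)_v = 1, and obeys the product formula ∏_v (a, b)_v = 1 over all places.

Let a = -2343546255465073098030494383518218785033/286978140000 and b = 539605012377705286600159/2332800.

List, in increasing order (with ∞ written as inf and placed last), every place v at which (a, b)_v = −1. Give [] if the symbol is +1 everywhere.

Mod squares: a ≡ -21318, b ≡ 782. Check v ∈ {∞, 2, 3, 5, 11, 13, 17, 19, 23}.
v=11: a=11^9·(≡9), b=11^6·(≡3) mod 11; (9|11)=+1, (3|11)=+1; (−1)^{9·6·5}·(+1)^6·(+1)^9 = +1.
v=17: a=17^11·(≡9), b=17^7·(≡14) mod 17; (9|17)=+1, (14|17)=-1; (−1)^{11·7·8}·(+1)^7·(-1)^11 = -1.
v=5: a=5^-4·(≡3), b=5^-2·(≡2) mod 5; (3|5)=-1, (2|5)=-1; (−1)^{-4·-2·2}·(-1)^-2·(-1)^-4 = +1.
v=2: v_2(a)=-5, v_2(b)=-7; units ≡ 5, 7 (mod 8); ε·ε+αω+βω = 0·1+-5·0+-7·1 ≡ 1  ⇒  (a,b)_2 = -1.
v=23: a=23^6·(≡3), b=23^3·(≡20) mod 23; (3|23)=+1, (20|23)=-1; (−1)^{6·3·11}·(+1)^3·(-1)^6 = +1.
v=19: a=19^3·(≡3), b=19^2·(≡13) mod 19; (3|19)=-1, (13|19)=-1; (−1)^{3·2·9}·(-1)^2·(-1)^3 = -1.
v=3: a=3^-15·(≡1), b=3^-6·(≡2) mod 3; (1|3)=+1, (2|3)=-1; (−1)^{-15·-6·1}·(+1)^-6·(-1)^-15 = -1.
v=13: a=13^4·(≡6), b=13^2·(≡7) mod 13; (6|13)=-1, (7|13)=-1; (−1)^{4·2·6}·(-1)^2·(-1)^4 = +1.
v=∞: -21318 < 0 and 782 > 0  ⇒  (a,b)_∞ = +1.
(-21318, 782 / ℚ) ramifies at {2, 3, 17, 19}: a division algebra.

[2, 3, 17, 19]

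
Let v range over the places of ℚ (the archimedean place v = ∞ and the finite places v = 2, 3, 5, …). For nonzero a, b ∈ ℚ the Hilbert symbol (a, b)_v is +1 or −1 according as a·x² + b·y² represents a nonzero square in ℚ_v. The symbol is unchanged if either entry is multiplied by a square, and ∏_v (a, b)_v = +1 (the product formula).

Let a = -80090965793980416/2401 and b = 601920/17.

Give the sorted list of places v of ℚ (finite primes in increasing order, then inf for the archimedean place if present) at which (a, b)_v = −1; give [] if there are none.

[3, 11]

(a, b) ≡ (-561, 17765) mod (ℚ^×)²; places V = {2, 3, 5, 7, 11, 17, 19, ∞}.
(a,b)_5: α=0, u≡4; β=1, v≡2 (mod 5); (4|5)=+1, (2|5)=-1; sign (−1)^0·+1^1·-1^0 = +1.
(a,b)_17: α=7, u≡13; β=-1, v≡1 (mod 17); (13|17)=+1, (1|17)=+1; sign (−1)^0·+1^-1·+1^7 = +1.
(a,b)_7: α=-4, u≡5; β=0, v≡6 (mod 7); (5|7)=-1, (6|7)=-1; sign (−1)^0·-1^0·-1^-4 = +1.
(a,b)_∞: sgn(-561)=−, sgn(17765)=+, so +1.
(a,b)_11: α=1, u≡3; β=1, v≡1 (mod 11); (3|11)=+1, (1|11)=+1; sign (−1)^1·+1^1·+1^1 = -1.
(a,b)_19: α=2, u≡16; β=1, v≡6 (mod 19); (16|19)=+1, (6|19)=+1; sign (−1)^0·+1^1·+1^2 = +1.
(a,b)_2: α=14, β=6; u≡7, v≡5 (mod 8); ε(u)ε(v)=1·0, αω(v)=14·1, βω(u)=6·0; sum ≡ 0  ⇒  +1.
(a,b)_3: α=1, u≡2; β=2, v≡2 (mod 3); (2|3)=-1, (2|3)=-1; sign (−1)^0·-1^2·-1^1 = -1.
Ram(-561, 17765) = {3, 11}; no ℚ_3-point on the conic.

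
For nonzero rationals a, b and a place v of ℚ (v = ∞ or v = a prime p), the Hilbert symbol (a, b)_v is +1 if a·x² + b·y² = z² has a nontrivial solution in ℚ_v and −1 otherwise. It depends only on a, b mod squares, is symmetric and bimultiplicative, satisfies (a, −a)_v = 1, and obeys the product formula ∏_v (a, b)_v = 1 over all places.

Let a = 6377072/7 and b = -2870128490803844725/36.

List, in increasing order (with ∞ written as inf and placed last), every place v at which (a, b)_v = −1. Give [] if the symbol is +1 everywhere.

[13, 23]

(a, b) ≡ (2789969, -301) mod (ℚ^×)²; places V = {2, 3, 5, 7, 13, 23, 31, 43, ∞}.
(a,b)_5: α=0, u≡1; β=2, v≡1 (mod 5); (1|5)=+1, (1|5)=+1; sign (−1)^0·+1^2·+1^0 = +1.
(a,b)_7: α=-1, u≡2; β=5, v≡3 (mod 7); (2|7)=+1, (3|7)=-1; sign (−1)^1·+1^5·-1^-1 = +1.
(a,b)_23: α=1, u≡13; β=2, v≡15 (mod 23); (13|23)=+1, (15|23)=-1; sign (−1)^0·+1^2·-1^1 = -1.
(a,b)_31: α=1, u≡26; β=2, v≡20 (mod 31); (26|31)=-1, (20|31)=+1; sign (−1)^0·-1^2·+1^1 = +1.
(a,b)_13: α=1, u≡4; β=2, v≡6 (mod 13); (4|13)=+1, (6|13)=-1; sign (−1)^0·+1^2·-1^1 = -1.
(a,b)_∞: sgn(2789969)=+, sgn(-301)=−, so +1.
(a,b)_2: α=4, β=-2; u≡1, v≡3 (mod 8); ε(u)ε(v)=0·1, αω(v)=4·1, βω(u)=-2·0; sum ≡ 0  ⇒  +1.
(a,b)_3: α=0, u≡2; β=-2, v≡2 (mod 3); (2|3)=-1, (2|3)=-1; sign (−1)^0·-1^-2·-1^0 = +1.
(a,b)_43: α=1, u≡18; β=3, v≡35 (mod 43); (18|43)=-1, (35|43)=+1; sign (−1)^1·-1^3·+1^1 = +1.
|Ram(2789969, -301)| = 2, even; anisotropic at {13, 23}.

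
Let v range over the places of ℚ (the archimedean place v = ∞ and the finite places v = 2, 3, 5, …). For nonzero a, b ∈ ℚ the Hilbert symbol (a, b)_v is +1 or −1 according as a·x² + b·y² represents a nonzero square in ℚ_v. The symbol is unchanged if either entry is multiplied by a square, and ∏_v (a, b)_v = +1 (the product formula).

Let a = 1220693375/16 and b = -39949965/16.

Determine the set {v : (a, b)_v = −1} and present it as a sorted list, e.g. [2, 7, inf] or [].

[2, 11, 23, 29]

Mod squares: a ≡ 3335, b ≡ -36685. Check v ∈ {∞, 2, 3, 5, 11, 23, 29}.
v=29: a=29^1·(≡28), b=29^1·(≡11) mod 29; (28|29)=+1, (11|29)=-1; (−1)^{1·1·14}·(+1)^1·(-1)^1 = -1.
v=5: a=5^3·(≡2), b=5^1·(≡2) mod 5; (2|5)=-1, (2|5)=-1; (−1)^{3·1·2}·(-1)^1·(-1)^3 = +1.
v=3: a=3^0·(≡2), b=3^2·(≡2) mod 3; (2|3)=-1, (2|3)=-1; (−1)^{0·2·1}·(-1)^2·(-1)^0 = +1.
v=2: v_2(a)=-4, v_2(b)=-4; units ≡ 7, 3 (mod 8); ε·ε+αω+βω = 1·1+-4·1+-4·0 ≡ 1  ⇒  (a,b)_2 = -1.
v=11: a=11^4·(≡10), b=11^3·(≡3) mod 11; (10|11)=-1, (3|11)=+1; (−1)^{4·3·5}·(-1)^3·(+1)^4 = -1.
v=23: a=23^1·(≡20), b=23^1·(≡19) mod 23; (20|23)=-1, (19|23)=-1; (−1)^{1·1·11}·(-1)^1·(-1)^1 = -1.
v=∞: 3335 > 0 and -36685 < 0  ⇒  (a,b)_∞ = +1.
|Ram(3335, -36685)| = 4, even; anisotropic at {2, 11, 23, 29}.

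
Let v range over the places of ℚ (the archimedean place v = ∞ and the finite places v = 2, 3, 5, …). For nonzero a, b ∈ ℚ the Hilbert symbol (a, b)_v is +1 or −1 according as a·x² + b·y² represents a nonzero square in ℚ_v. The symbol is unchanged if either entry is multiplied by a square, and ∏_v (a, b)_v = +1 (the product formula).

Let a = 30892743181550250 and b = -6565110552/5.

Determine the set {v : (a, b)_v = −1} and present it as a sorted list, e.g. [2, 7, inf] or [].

[2, 13]

(a, b) ≡ (10010, -910) mod (ℚ^×)²; places V = {2, 3, 5, 7, 11, 13, ∞}.
(a,b)_5: α=3, u≡2; β=-1, v≡3 (mod 5); (2|5)=-1, (3|5)=-1; sign (−1)^0·-1^-1·-1^3 = +1.
(a,b)_7: α=3, u≡2; β=3, v≡5 (mod 7); (2|7)=+1, (5|7)=-1; sign (−1)^1·+1^3·-1^3 = +1.
(a,b)_∞: sgn(10010)=+, sgn(-910)=−, so +1.
(a,b)_3: α=6, u≡2; β=2, v≡2 (mod 3); (2|3)=-1, (2|3)=-1; sign (−1)^0·-1^2·-1^6 = +1.
(a,b)_13: α=5, u≡10; β=3, v≡11 (mod 13); (10|13)=+1, (11|13)=-1; sign (−1)^0·+1^3·-1^5 = -1.
(a,b)_2: α=1, β=3; u≡5, v≡1 (mod 8); ε(u)ε(v)=0·0, αω(v)=1·0, βω(u)=3·1; sum ≡ 1  ⇒  -1.
(a,b)_11: α=3, u≡7; β=2, v≡5 (mod 11); (7|11)=-1, (5|11)=+1; sign (−1)^0·-1^2·+1^3 = +1.
|Ram(10010, -910)| = 2, even; anisotropic at {2, 13}.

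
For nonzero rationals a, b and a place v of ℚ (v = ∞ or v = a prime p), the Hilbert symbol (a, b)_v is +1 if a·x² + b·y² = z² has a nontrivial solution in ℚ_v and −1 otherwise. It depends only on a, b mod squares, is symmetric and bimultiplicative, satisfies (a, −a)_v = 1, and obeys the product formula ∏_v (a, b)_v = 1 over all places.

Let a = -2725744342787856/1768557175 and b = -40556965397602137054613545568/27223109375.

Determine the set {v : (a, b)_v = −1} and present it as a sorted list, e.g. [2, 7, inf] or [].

Mod squares: a ≡ -7567, b ≡ -202538. Check v ∈ {∞, 2, 3, 5, 7, 11, 13, 17, 23, 29, 37, 47}.
v=5: a=5^-2·(≡2), b=5^-6·(≡3) mod 5; (2|5)=-1, (3|5)=-1; (−1)^{-2·-6·2}·(-1)^-6·(-1)^-2 = +1.
v=∞: -7567 < 0 and -202538 < 0  ⇒  (a,b)_∞ = -1.
v=3: a=3^8·(≡2), b=3^0·(≡1) mod 3; (2|3)=-1, (1|3)=+1; (−1)^{8·0·1}·(-1)^0·(+1)^8 = +1.
v=13: a=13^4·(≡1), b=13^8·(≡6) mod 13; (1|13)=+1, (6|13)=-1; (−1)^{4·8·6}·(+1)^8·(-1)^4 = +1.
v=29: a=29^2·(≡15), b=29^4·(≡3) mod 29; (15|29)=-1, (3|29)=-1; (−1)^{2·4·14}·(-1)^4·(-1)^2 = +1.
v=23: a=23^1·(≡6), b=23^3·(≡4) mod 23; (6|23)=+1, (4|23)=+1; (−1)^{1·3·11}·(+1)^3·(+1)^1 = -1.
v=11: a=11^-2·(≡3), b=11^-4·(≡1) mod 11; (3|11)=+1, (1|11)=+1; (−1)^{-2·-4·5}·(+1)^-4·(+1)^-2 = +1.
v=37: a=37^0·(≡31), b=37^1·(≡8) mod 37; (31|37)=-1, (8|37)=-1; (−1)^{0·1·18}·(-1)^1·(-1)^0 = -1.
v=47: a=47^1·(≡7), b=47^4·(≡9) mod 47; (7|47)=+1, (9|47)=+1; (−1)^{1·4·23}·(+1)^4·(+1)^1 = +1.
v=17: a=17^-4·(≡9), b=17^-1·(≡7) mod 17; (9|17)=+1, (7|17)=-1; (−1)^{-4·-1·8}·(+1)^-1·(-1)^-4 = +1.
v=2: v_2(a)=4, v_2(b)=5; units ≡ 1, 3 (mod 8); ε·ε+αω+βω = 0·1+4·1+5·0 ≡ 0  ⇒  (a,b)_2 = +1.
v=7: a=7^-1·(≡4), b=7^-1·(≡1) mod 7; (4|7)=+1, (1|7)=+1; (−1)^{-1·-1·3}·(+1)^-1·(+1)^-1 = -1.
|Ram(-7567, -202538)| = 4, even; anisotropic at {7, 23, 37, ∞}.

[7, 23, 37, inf]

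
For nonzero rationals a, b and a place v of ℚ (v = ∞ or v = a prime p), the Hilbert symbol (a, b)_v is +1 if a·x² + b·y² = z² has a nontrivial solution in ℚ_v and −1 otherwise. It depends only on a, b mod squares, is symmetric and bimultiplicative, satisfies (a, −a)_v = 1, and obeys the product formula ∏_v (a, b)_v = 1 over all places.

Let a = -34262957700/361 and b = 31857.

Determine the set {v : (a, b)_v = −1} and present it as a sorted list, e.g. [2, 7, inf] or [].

[3, 29, 37, 47]

(a, b) ≡ (-38069953, 31857) mod (ℚ^×)²; places V = {2, 3, 5, 7, 17, 19, 29, 31, 37, 41, 47, 53, ∞}.
(a,b)_∞: sgn(-38069953)=−, sgn(31857)=+, so +1.
(a,b)_2: α=2, β=0; u≡7, v≡1 (mod 8); ε(u)ε(v)=1·0, αω(v)=2·0, βω(u)=0·0; sum ≡ 0  ⇒  +1.
(a,b)_5: α=2, u≡2; β=0, v≡2 (mod 5); (2|5)=-1, (2|5)=-1; sign (−1)^0·-1^0·-1^2 = +1.
(a,b)_3: α=2, u≡2; β=1, v≡2 (mod 3); (2|3)=-1, (2|3)=-1; sign (−1)^0·-1^1·-1^2 = -1.
(a,b)_47: α=1, u≡13; β=0, v≡38 (mod 47); (13|47)=-1, (38|47)=-1; sign (−1)^0·-1^0·-1^1 = -1.
(a,b)_17: α=1, u≡4; β=0, v≡16 (mod 17); (4|17)=+1, (16|17)=+1; sign (−1)^0·+1^0·+1^1 = +1.
(a,b)_53: α=1, u≡22; β=0, v≡4 (mod 53); (22|53)=-1, (4|53)=+1; sign (−1)^0·-1^0·+1^1 = +1.
(a,b)_31: α=1, u≡28; β=0, v≡20 (mod 31); (28|31)=+1, (20|31)=+1; sign (−1)^0·+1^0·+1^1 = +1.
(a,b)_41: α=0, u≡16; β=1, v≡39 (mod 41); (16|41)=+1, (39|41)=+1; sign (−1)^0·+1^1·+1^0 = +1.
(a,b)_37: α=0, u≡32; β=1, v≡10 (mod 37); (32|37)=-1, (10|37)=+1; sign (−1)^0·-1^1·+1^0 = -1.
(a,b)_29: α=1, u≡19; β=0, v≡15 (mod 29); (19|29)=-1, (15|29)=-1; sign (−1)^0·-1^0·-1^1 = -1.
(a,b)_7: α=0, u≡2; β=1, v≡1 (mod 7); (2|7)=+1, (1|7)=+1; sign (−1)^0·+1^1·+1^0 = +1.
(a,b)_19: α=-2, u≡16; β=0, v≡13 (mod 19); (16|19)=+1, (13|19)=-1; sign (−1)^0·+1^0·-1^-2 = +1.
|Ram(-38069953, 31857)| = 4, even; anisotropic at {3, 29, 37, 47}.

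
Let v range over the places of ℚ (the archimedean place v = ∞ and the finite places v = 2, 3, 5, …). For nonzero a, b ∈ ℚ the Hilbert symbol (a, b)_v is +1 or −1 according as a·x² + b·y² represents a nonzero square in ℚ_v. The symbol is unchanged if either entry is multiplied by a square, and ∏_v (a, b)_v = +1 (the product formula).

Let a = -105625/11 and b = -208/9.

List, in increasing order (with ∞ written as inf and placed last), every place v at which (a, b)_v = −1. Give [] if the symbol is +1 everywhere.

Mod squares: a ≡ -11, b ≡ -13. Check v ∈ {∞, 2, 3, 5, 11, 13}.
v=2: v_2(a)=0, v_2(b)=4; units ≡ 5, 3 (mod 8); ε·ε+αω+βω = 0·1+0·1+4·1 ≡ 0  ⇒  (a,b)_2 = +1.
v=∞: -11 < 0 and -13 < 0  ⇒  (a,b)_∞ = -1.
v=3: a=3^0·(≡1), b=3^-2·(≡2) mod 3; (1|3)=+1, (2|3)=-1; (−1)^{0·-2·1}·(+1)^-2·(-1)^0 = +1.
v=5: a=5^4·(≡1), b=5^0·(≡3) mod 5; (1|5)=+1, (3|5)=-1; (−1)^{4·0·2}·(+1)^0·(-1)^4 = +1.
v=13: a=13^2·(≡7), b=13^1·(≡4) mod 13; (7|13)=-1, (4|13)=+1; (−1)^{2·1·6}·(-1)^1·(+1)^2 = -1.
v=11: a=11^-1·(≡8), b=11^0·(≡5) mod 11; (8|11)=-1, (5|11)=+1; (−1)^{-1·0·5}·(-1)^0·(+1)^-1 = +1.
|Ram(-11, -13)| = 2, even; anisotropic at {13, ∞}.

[13, inf]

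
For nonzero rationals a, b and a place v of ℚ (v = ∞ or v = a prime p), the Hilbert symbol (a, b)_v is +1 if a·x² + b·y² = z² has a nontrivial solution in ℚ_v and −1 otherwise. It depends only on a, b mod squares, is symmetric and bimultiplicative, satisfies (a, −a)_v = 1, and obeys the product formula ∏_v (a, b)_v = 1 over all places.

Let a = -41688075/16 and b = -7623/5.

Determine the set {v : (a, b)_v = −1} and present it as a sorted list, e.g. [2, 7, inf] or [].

(a, b) ≡ (-9867, -35) mod (ℚ^×)²; places V = {2, 3, 5, 7, 11, 13, 23, ∞}.
(a,b)_7: α=0, u≡6; β=1, v≡2 (mod 7); (6|7)=-1, (2|7)=+1; sign (−1)^0·-1^1·+1^0 = -1.
(a,b)_23: α=1, u≡8; β=0, v≡21 (mod 23); (8|23)=+1, (21|23)=-1; sign (−1)^0·+1^0·-1^1 = -1.
(a,b)_2: α=-4, β=0; u≡5, v≡5 (mod 8); ε(u)ε(v)=0·0, αω(v)=-4·1, βω(u)=0·1; sum ≡ 0  ⇒  +1.
(a,b)_3: α=1, u≡2; β=2, v≡1 (mod 3); (2|3)=-1, (1|3)=+1; sign (−1)^0·-1^2·+1^1 = +1.
(a,b)_∞: sgn(-9867)=−, sgn(-35)=−, so -1.
(a,b)_11: α=1, u≡1; β=2, v≡5 (mod 11); (1|11)=+1, (5|11)=+1; sign (−1)^0·+1^2·+1^1 = +1.
(a,b)_13: α=3, u≡6; β=0, v≡12 (mod 13); (6|13)=-1, (12|13)=+1; sign (−1)^0·-1^0·+1^3 = +1.
(a,b)_5: α=2, u≡2; β=-1, v≡2 (mod 5); (2|5)=-1, (2|5)=-1; sign (−1)^0·-1^-1·-1^2 = -1.
(-9867, -35 / ℚ) ramifies at {5, 7, 23, ∞}: a division algebra.

[5, 7, 23, inf]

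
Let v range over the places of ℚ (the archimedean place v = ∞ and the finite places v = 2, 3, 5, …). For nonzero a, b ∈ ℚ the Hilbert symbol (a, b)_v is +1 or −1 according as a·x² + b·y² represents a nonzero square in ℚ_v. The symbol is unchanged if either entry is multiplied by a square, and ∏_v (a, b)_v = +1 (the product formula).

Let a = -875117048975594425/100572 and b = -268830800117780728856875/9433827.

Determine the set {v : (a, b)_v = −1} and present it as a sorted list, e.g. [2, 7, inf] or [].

Mod squares: a ≡ -6235914399, b ≡ -7657. Check v ∈ {∞, 2, 3, 5, 7, 11, 13, 17, 19, 23, 29, 31, 37, 41}.
v=19: a=19^1·(≡5), b=19^1·(≡12) mod 19; (5|19)=+1, (12|19)=-1; (−1)^{1·1·9}·(+1)^1·(-1)^1 = +1.
v=5: a=5^2·(≡4), b=5^4·(≡2) mod 5; (4|5)=+1, (2|5)=-1; (−1)^{2·4·2}·(+1)^4·(-1)^2 = +1.
v=31: a=31^1·(≡12), b=31^-1·(≡25) mod 31; (12|31)=-1, (25|31)=+1; (−1)^{1·-1·15}·(-1)^-1·(+1)^1 = +1.
v=29: a=29^-1·(≡2), b=29^0·(≡22) mod 29; (2|29)=-1, (22|29)=+1; (−1)^{-1·0·14}·(-1)^0·(+1)^-1 = +1.
v=37: a=37^1·(≡32), b=37^2·(≡22) mod 37; (32|37)=-1, (22|37)=-1; (−1)^{1·2·18}·(-1)^2·(-1)^1 = -1.
v=17: a=17^-2·(≡8), b=17^-2·(≡5) mod 17; (8|17)=+1, (5|17)=-1; (−1)^{-2·-2·8}·(+1)^-2·(-1)^-2 = +1.
v=11: a=11^3·(≡5), b=11^4·(≡10) mod 11; (5|11)=+1, (10|11)=-1; (−1)^{3·4·5}·(+1)^4·(-1)^3 = -1.
v=41: a=41^2·(≡14), b=41^2·(≡31) mod 41; (14|41)=-1, (31|41)=+1; (−1)^{2·2·20}·(-1)^2·(+1)^2 = +1.
v=3: a=3^-1·(≡1), b=3^-4·(≡2) mod 3; (1|3)=+1, (2|3)=-1; (−1)^{-1·-4·1}·(+1)^-4·(-1)^-1 = -1.
v=∞: -6235914399 < 0 and -7657 < 0  ⇒  (a,b)_∞ = -1.
v=13: a=13^1·(≡1), b=13^-1·(≡4) mod 13; (1|13)=+1, (4|13)=+1; (−1)^{1·-1·6}·(+1)^-1·(+1)^1 = +1.
v=2: v_2(a)=-2, v_2(b)=0; units ≡ 1, 7 (mod 8); ε·ε+αω+βω = 0·1+-2·0+0·0 ≡ 0  ⇒  (a,b)_2 = +1.
v=7: a=7^4·(≡3), b=7^4·(≡4) mod 7; (3|7)=-1, (4|7)=+1; (−1)^{4·4·3}·(-1)^4·(+1)^4 = +1.
v=23: a=23^1·(≡18), b=23^4·(≡1) mod 23; (18|23)=+1, (1|23)=+1; (−1)^{1·4·11}·(+1)^4·(+1)^1 = +1.
(-6235914399, -7657 / ℚ) ramifies at {3, 11, 37, ∞}: a division algebra.

[3, 11, 37, inf]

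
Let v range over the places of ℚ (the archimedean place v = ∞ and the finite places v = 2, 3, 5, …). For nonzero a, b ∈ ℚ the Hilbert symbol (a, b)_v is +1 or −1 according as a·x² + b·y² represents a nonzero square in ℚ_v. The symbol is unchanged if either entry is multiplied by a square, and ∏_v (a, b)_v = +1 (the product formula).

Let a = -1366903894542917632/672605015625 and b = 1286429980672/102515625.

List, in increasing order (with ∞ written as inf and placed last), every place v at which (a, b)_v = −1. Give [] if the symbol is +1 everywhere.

[2, 19]

Mod squares: a ≡ -418, b ≡ 2542. Check v ∈ {∞, 2, 3, 5, 11, 19, 31, 37, 41}.
v=19: a=19^3·(≡4), b=19^2·(≡2) mod 19; (4|19)=+1, (2|19)=-1; (−1)^{3·2·9}·(+1)^2·(-1)^3 = -1.
v=31: a=31^2·(≡19), b=31^1·(≡7) mod 31; (19|31)=+1, (7|31)=+1; (−1)^{2·1·15}·(+1)^1·(+1)^2 = +1.
v=5: a=5^-6·(≡3), b=5^-6·(≡2) mod 5; (3|5)=-1, (2|5)=-1; (−1)^{-6·-6·2}·(-1)^-6·(-1)^-6 = +1.
v=2: v_2(a)=13, v_2(b)=11; units ≡ 7, 7 (mod 8); ε·ε+αω+βω = 1·1+13·0+11·0 ≡ 1  ⇒  (a,b)_2 = -1.
v=∞: -418 < 0 and 2542 > 0  ⇒  (a,b)_∞ = +1.
v=11: a=11^1·(≡7), b=11^0·(≡4) mod 11; (7|11)=-1, (4|11)=+1; (−1)^{1·0·5}·(-1)^0·(+1)^1 = +1.
v=3: a=3^-16·(≡2), b=3^-8·(≡1) mod 3; (2|3)=-1, (1|3)=+1; (−1)^{-16·-8·1}·(-1)^-8·(+1)^-16 = +1.
v=37: a=37^2·(≡11), b=37^2·(≡28) mod 37; (11|37)=+1, (28|37)=+1; (−1)^{2·2·18}·(+1)^2·(+1)^2 = +1.
v=41: a=41^2·(≡18), b=41^1·(≡16) mod 41; (18|41)=+1, (16|41)=+1; (−1)^{2·1·20}·(+1)^1·(+1)^2 = +1.
(-418, 2542 / ℚ) ramifies at {2, 19}: a division algebra.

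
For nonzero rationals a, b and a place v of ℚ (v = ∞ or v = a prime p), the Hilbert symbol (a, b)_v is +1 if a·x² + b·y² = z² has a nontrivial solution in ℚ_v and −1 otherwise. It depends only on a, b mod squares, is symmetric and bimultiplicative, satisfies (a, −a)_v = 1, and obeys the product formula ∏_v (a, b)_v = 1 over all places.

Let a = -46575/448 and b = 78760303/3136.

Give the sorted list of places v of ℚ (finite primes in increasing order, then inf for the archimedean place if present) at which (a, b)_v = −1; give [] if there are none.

Mod squares: a ≡ -161, b ≡ 943. Check v ∈ {∞, 2, 3, 5, 7, 17, 23, 41}.
v=41: a=41^0·(≡27), b=41^1·(≡21) mod 41; (27|41)=-1, (21|41)=+1; (−1)^{0·1·20}·(-1)^1·(+1)^0 = -1.
v=7: a=7^-1·(≡3), b=7^-2·(≡6) mod 7; (3|7)=-1, (6|7)=-1; (−1)^{-1·-2·3}·(-1)^-2·(-1)^-1 = -1.
v=2: v_2(a)=-6, v_2(b)=-6; units ≡ 7, 7 (mod 8); ε·ε+αω+βω = 1·1+-6·0+-6·0 ≡ 1  ⇒  (a,b)_2 = -1.
v=23: a=23^1·(≡2), b=23^1·(≡18) mod 23; (2|23)=+1, (18|23)=+1; (−1)^{1·1·11}·(+1)^1·(+1)^1 = -1.
v=3: a=3^4·(≡1), b=3^0·(≡1) mod 3; (1|3)=+1, (1|3)=+1; (−1)^{4·0·1}·(+1)^0·(+1)^4 = +1.
v=17: a=17^0·(≡15), b=17^4·(≡1) mod 17; (15|17)=+1, (1|17)=+1; (−1)^{0·4·8}·(+1)^4·(+1)^0 = +1.
v=∞: -161 < 0 and 943 > 0  ⇒  (a,b)_∞ = +1.
v=5: a=5^2·(≡4), b=5^0·(≡3) mod 5; (4|5)=+1, (3|5)=-1; (−1)^{2·0·2}·(+1)^0·(-1)^2 = +1.
(-161, 943 / ℚ) ramifies at {2, 7, 23, 41}: a division algebra.

[2, 7, 23, 41]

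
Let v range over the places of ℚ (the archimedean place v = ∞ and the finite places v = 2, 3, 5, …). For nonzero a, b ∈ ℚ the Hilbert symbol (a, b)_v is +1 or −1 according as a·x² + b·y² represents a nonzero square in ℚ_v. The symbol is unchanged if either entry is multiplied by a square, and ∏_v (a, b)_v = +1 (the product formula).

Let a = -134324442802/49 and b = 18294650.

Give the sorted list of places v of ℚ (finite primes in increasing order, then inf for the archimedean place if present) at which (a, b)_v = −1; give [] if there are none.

Mod squares: a ≡ -810898, b ≡ 731786. Check v ∈ {∞, 2, 5, 7, 11, 29, 31, 37, 41}.
v=5: a=5^0·(≡2), b=5^2·(≡1) mod 5; (2|5)=-1, (1|5)=+1; (−1)^{0·2·2}·(-1)^2·(+1)^0 = +1.
v=2: v_2(a)=1, v_2(b)=1; units ≡ 7, 5 (mod 8); ε·ε+αω+βω = 1·0+1·1+1·0 ≡ 1  ⇒  (a,b)_2 = -1.
v=11: a=11^3·(≡4), b=11^1·(≡5) mod 11; (4|11)=+1, (5|11)=+1; (−1)^{3·1·5}·(+1)^1·(+1)^3 = -1.
v=31: a=31^1·(≡26), b=31^1·(≡3) mod 31; (26|31)=-1, (3|31)=-1; (−1)^{1·1·15}·(-1)^1·(-1)^1 = -1.
v=7: a=7^-2·(≡3), b=7^0·(≡3) mod 7; (3|7)=-1, (3|7)=-1; (−1)^{-2·0·3}·(-1)^0·(-1)^-2 = +1.
v=37: a=37^2·(≡32), b=37^1·(≡19) mod 37; (32|37)=-1, (19|37)=-1; (−1)^{2·1·18}·(-1)^1·(-1)^2 = -1.
v=41: a=41^1·(≡23), b=41^0·(≡40) mod 41; (23|41)=+1, (40|41)=+1; (−1)^{1·0·20}·(+1)^0·(+1)^1 = +1.
v=∞: -810898 < 0 and 731786 > 0  ⇒  (a,b)_∞ = +1.
v=29: a=29^1·(≡20), b=29^1·(≡13) mod 29; (20|29)=+1, (13|29)=+1; (−1)^{1·1·14}·(+1)^1·(+1)^1 = +1.
|Ram(-810898, 731786)| = 4, even; anisotropic at {2, 11, 31, 37}.

[2, 11, 31, 37]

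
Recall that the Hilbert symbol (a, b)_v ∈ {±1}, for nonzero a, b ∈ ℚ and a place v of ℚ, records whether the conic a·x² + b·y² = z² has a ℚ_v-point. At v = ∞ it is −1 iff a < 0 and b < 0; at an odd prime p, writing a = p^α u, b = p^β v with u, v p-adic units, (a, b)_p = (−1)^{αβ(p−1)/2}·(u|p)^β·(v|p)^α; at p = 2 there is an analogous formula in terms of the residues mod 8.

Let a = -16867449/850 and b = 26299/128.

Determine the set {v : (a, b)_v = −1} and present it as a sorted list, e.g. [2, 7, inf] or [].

[13, 17]

Mod squares: a ≡ -34, b ≡ 182. Check v ∈ {∞, 2, 3, 5, 7, 13, 17, 37}.
v=37: a=37^4·(≡9), b=37^0·(≡30) mod 37; (9|37)=+1, (30|37)=+1; (−1)^{4·0·18}·(+1)^0·(+1)^4 = +1.
v=3: a=3^2·(≡2), b=3^0·(≡2) mod 3; (2|3)=-1, (2|3)=-1; (−1)^{2·0·1}·(-1)^0·(-1)^2 = +1.
v=7: a=7^0·(≡1), b=7^1·(≡6) mod 7; (1|7)=+1, (6|7)=-1; (−1)^{0·1·3}·(+1)^1·(-1)^0 = +1.
v=17: a=17^-1·(≡15), b=17^2·(≡12) mod 17; (15|17)=+1, (12|17)=-1; (−1)^{-1·2·8}·(+1)^2·(-1)^-1 = -1.
v=13: a=13^0·(≡5), b=13^1·(≡9) mod 13; (5|13)=-1, (9|13)=+1; (−1)^{0·1·6}·(-1)^1·(+1)^0 = -1.
v=2: v_2(a)=-1, v_2(b)=-7; units ≡ 7, 3 (mod 8); ε·ε+αω+βω = 1·1+-1·1+-7·0 ≡ 0  ⇒  (a,b)_2 = +1.
v=5: a=5^-2·(≡4), b=5^0·(≡3) mod 5; (4|5)=+1, (3|5)=-1; (−1)^{-2·0·2}·(+1)^0·(-1)^-2 = +1.
v=∞: -34 < 0 and 182 > 0  ⇒  (a,b)_∞ = +1.
(-34, 182 / ℚ) ramifies at {13, 17}: a division algebra.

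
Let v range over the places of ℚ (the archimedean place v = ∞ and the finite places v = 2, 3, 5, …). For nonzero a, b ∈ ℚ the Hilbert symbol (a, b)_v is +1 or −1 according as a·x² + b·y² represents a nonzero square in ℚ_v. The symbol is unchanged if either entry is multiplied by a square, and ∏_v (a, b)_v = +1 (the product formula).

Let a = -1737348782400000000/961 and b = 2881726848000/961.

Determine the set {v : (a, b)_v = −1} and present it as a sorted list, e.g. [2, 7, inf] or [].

(a, b) ≡ (-2261, 255255) mod (ℚ^×)²; places V = {2, 3, 5, 7, 11, 13, 17, 19, 31, ∞}.
(a,b)_11: α=2, u≡4; β=1, v≡10 (mod 11); (4|11)=+1, (10|11)=-1; sign (−1)^0·+1^1·-1^2 = +1.
(a,b)_7: α=3, u≡5; β=3, v≡2 (mod 7); (5|7)=-1, (2|7)=+1; sign (−1)^1·-1^3·+1^3 = +1.
(a,b)_31: α=-2, u≡20; β=-2, v≡20 (mod 31); (20|31)=+1, (20|31)=+1; sign (−1)^0·+1^-2·+1^-2 = +1.
(a,b)_2: α=12, β=10; u≡3, v≡7 (mod 8); ε(u)ε(v)=1·1, αω(v)=12·0, βω(u)=10·1; sum ≡ 1  ⇒  -1.
(a,b)_5: α=8, u≡1; β=3, v≡4 (mod 5); (1|5)=+1, (4|5)=+1; sign (−1)^0·+1^3·+1^8 = +1.
(a,b)_17: α=1, u≡11; β=1, v≡16 (mod 17); (11|17)=-1, (16|17)=+1; sign (−1)^0·-1^1·+1^1 = -1.
(a,b)_3: α=4, u≡1; β=3, v≡2 (mod 3); (1|3)=+1, (2|3)=-1; sign (−1)^0·+1^3·-1^4 = +1.
(a,b)_19: α=1, u≡14; β=0, v≡16 (mod 19); (14|19)=-1, (16|19)=+1; sign (−1)^0·-1^0·+1^1 = +1.
(a,b)_13: α=0, u≡10; β=1, v≡2 (mod 13); (10|13)=+1, (2|13)=-1; sign (−1)^0·+1^1·-1^0 = +1.
(a,b)_∞: sgn(-2261)=−, sgn(255255)=+, so +1.
|Ram(-2261, 255255)| = 2, even; anisotropic at {2, 17}.

[2, 17]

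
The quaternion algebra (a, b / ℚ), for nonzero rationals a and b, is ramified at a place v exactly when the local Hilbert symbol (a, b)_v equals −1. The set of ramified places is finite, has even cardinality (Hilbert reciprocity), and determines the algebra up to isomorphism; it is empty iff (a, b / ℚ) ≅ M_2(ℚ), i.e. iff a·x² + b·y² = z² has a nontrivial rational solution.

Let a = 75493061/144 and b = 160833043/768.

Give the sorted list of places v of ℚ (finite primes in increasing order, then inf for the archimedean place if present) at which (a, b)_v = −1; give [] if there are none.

Mod squares: a ≡ 142709, b ≡ 9846921. Check v ∈ {∞, 2, 3, 7, 19, 23, 29, 37}.
v=29: a=29^1·(≡5), b=29^1·(≡15) mod 29; (5|29)=+1, (15|29)=-1; (−1)^{1·1·14}·(+1)^1·(-1)^1 = -1.
v=∞: 142709 > 0 and 9846921 > 0  ⇒  (a,b)_∞ = +1.
v=37: a=37^1·(≡3), b=37^1·(≡20) mod 37; (3|37)=+1, (20|37)=-1; (−1)^{1·1·18}·(+1)^1·(-1)^1 = -1.
v=3: a=3^-2·(≡2), b=3^-1·(≡1) mod 3; (2|3)=-1, (1|3)=+1; (−1)^{-2·-1·1}·(-1)^-1·(+1)^-2 = -1.
v=19: a=19^1·(≡7), b=19^1·(≡14) mod 19; (7|19)=+1, (14|19)=-1; (−1)^{1·1·9}·(+1)^1·(-1)^1 = +1.
v=2: v_2(a)=-4, v_2(b)=-8; units ≡ 5, 1 (mod 8); ε·ε+αω+βω = 0·0+-4·0+-8·1 ≡ 0  ⇒  (a,b)_2 = +1.
v=7: a=7^1·(≡3), b=7^3·(≡4) mod 7; (3|7)=-1, (4|7)=+1; (−1)^{1·3·3}·(-1)^3·(+1)^1 = +1.
v=23: a=23^2·(≡22), b=23^1·(≡21) mod 23; (22|23)=-1, (21|23)=-1; (−1)^{2·1·11}·(-1)^1·(-1)^2 = -1.
(142709, 9846921 / ℚ) ramifies at {3, 23, 29, 37}: a division algebra.

[3, 23, 29, 37]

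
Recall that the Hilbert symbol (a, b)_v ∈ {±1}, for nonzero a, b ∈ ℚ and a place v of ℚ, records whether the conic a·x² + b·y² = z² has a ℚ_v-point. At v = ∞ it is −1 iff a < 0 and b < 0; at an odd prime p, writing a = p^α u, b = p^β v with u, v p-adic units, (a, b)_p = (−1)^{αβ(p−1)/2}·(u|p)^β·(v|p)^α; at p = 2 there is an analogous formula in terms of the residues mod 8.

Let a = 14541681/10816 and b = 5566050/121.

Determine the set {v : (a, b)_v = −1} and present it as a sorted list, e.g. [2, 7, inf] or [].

[11, 17, 19, 31]

Mod squares: a ≡ 561, b ≡ 24738. Check v ∈ {∞, 2, 3, 5, 7, 11, 13, 17, 19, 23, 31}.
v=17: a=17^1·(≡1), b=17^0·(≡6) mod 17; (1|17)=+1, (6|17)=-1; (−1)^{1·0·8}·(+1)^0·(-1)^1 = -1.
v=31: a=31^0·(≡26), b=31^1·(≡11) mod 31; (26|31)=-1, (11|31)=-1; (−1)^{0·1·15}·(-1)^1·(-1)^0 = -1.
v=11: a=11^1·(≡8), b=11^-2·(≡6) mod 11; (8|11)=-1, (6|11)=-1; (−1)^{1·-2·5}·(-1)^-2·(-1)^1 = -1.
v=23: a=23^2·(≡16), b=23^0·(≡16) mod 23; (16|23)=+1, (16|23)=+1; (−1)^{2·0·11}·(+1)^0·(+1)^2 = +1.
v=5: a=5^0·(≡1), b=5^2·(≡2) mod 5; (1|5)=+1, (2|5)=-1; (−1)^{0·2·2}·(+1)^2·(-1)^0 = +1.
v=3: a=3^1·(≡1), b=3^3·(≡2) mod 3; (1|3)=+1, (2|3)=-1; (−1)^{1·3·1}·(+1)^3·(-1)^1 = +1.
v=13: a=13^-2·(≡2), b=13^0·(≡12) mod 13; (2|13)=-1, (12|13)=+1; (−1)^{-2·0·6}·(-1)^0·(+1)^-2 = +1.
v=2: v_2(a)=-6, v_2(b)=1; units ≡ 1, 1 (mod 8); ε·ε+αω+βω = 0·0+-6·0+1·0 ≡ 0  ⇒  (a,b)_2 = +1.
v=∞: 561 > 0 and 24738 > 0  ⇒  (a,b)_∞ = +1.
v=19: a=19^0·(≡10), b=19^1·(≡12) mod 19; (10|19)=-1, (12|19)=-1; (−1)^{0·1·9}·(-1)^1·(-1)^0 = -1.
v=7: a=7^2·(≡4), b=7^1·(≡3) mod 7; (4|7)=+1, (3|7)=-1; (−1)^{2·1·3}·(+1)^1·(-1)^2 = +1.
|Ram(561, 24738)| = 4, even; anisotropic at {11, 17, 19, 31}.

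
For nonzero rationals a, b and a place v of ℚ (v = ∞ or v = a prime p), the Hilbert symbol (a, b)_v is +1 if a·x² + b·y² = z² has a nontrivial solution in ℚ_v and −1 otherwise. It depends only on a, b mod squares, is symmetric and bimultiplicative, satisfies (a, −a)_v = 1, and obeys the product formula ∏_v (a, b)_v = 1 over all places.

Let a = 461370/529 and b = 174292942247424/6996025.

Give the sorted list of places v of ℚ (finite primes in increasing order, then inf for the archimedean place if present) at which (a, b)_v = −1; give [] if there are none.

[3, 11]

Mod squares: a ≡ 2730, b ≡ 6006. Check v ∈ {∞, 2, 3, 5, 7, 11, 13, 23}.
v=5: a=5^1·(≡1), b=5^-2·(≡4) mod 5; (1|5)=+1, (4|5)=+1; (−1)^{1·-2·2}·(+1)^-2·(+1)^1 = +1.
v=7: a=7^1·(≡3), b=7^3·(≡1) mod 7; (3|7)=-1, (1|7)=+1; (−1)^{1·3·3}·(-1)^3·(+1)^1 = +1.
v=11: a=11^0·(≡8), b=11^1·(≡7) mod 11; (8|11)=-1, (7|11)=-1; (−1)^{0·1·5}·(-1)^1·(-1)^0 = -1.
v=13: a=13^3·(≡6), b=13^5·(≡7) mod 13; (6|13)=-1, (7|13)=-1; (−1)^{3·5·6}·(-1)^5·(-1)^3 = +1.
v=2: v_2(a)=1, v_2(b)=9; units ≡ 5, 3 (mod 8); ε·ε+αω+βω = 0·1+1·1+9·1 ≡ 0  ⇒  (a,b)_2 = +1.
v=3: a=3^1·(≡1), b=3^5·(≡1) mod 3; (1|3)=+1, (1|3)=+1; (−1)^{1·5·1}·(+1)^5·(+1)^1 = -1.
v=∞: 2730 > 0 and 6006 > 0  ⇒  (a,b)_∞ = +1.
v=23: a=23^-2·(≡13), b=23^-4·(≡18) mod 23; (13|23)=+1, (18|23)=+1; (−1)^{-2·-4·11}·(+1)^-4·(+1)^-2 = +1.
(2730, 6006 / ℚ) ramifies at {3, 11}: a division algebra.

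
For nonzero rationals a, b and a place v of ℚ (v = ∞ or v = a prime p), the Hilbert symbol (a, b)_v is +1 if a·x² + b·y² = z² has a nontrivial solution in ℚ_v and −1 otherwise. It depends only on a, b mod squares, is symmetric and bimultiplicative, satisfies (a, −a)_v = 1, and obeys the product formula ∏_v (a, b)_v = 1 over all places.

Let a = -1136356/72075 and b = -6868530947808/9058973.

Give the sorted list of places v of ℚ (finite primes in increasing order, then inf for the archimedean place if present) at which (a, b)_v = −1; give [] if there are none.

Mod squares: a ≡ -3, b ≡ -84854. Check v ∈ {∞, 2, 3, 5, 7, 11, 13, 17, 19, 29, 31, 41, 43}.
v=2: v_2(a)=2, v_2(b)=5; units ≡ 5, 5 (mod 8); ε·ε+αω+βω = 0·0+2·1+5·1 ≡ 1  ⇒  (a,b)_2 = -1.
v=5: a=5^-2·(≡3), b=5^0·(≡4) mod 5; (3|5)=-1, (4|5)=+1; (−1)^{-2·0·2}·(-1)^0·(+1)^-2 = +1.
v=13: a=13^2·(≡12), b=13^0·(≡3) mod 13; (12|13)=+1, (3|13)=+1; (−1)^{2·0·6}·(+1)^0·(+1)^2 = +1.
v=∞: -3 < 0 and -84854 < 0  ⇒  (a,b)_∞ = -1.
v=19: a=19^0·(≡9), b=19^1·(≡10) mod 19; (9|19)=+1, (10|19)=-1; (−1)^{0·1·9}·(+1)^1·(-1)^0 = +1.
v=43: a=43^0·(≡13), b=43^2·(≡34) mod 43; (13|43)=+1, (34|43)=-1; (−1)^{0·2·21}·(+1)^2·(-1)^0 = +1.
v=11: a=11^0·(≡7), b=11^-1·(≡7) mod 11; (7|11)=-1, (7|11)=-1; (−1)^{0·-1·5}·(-1)^-1·(-1)^0 = -1.
v=29: a=29^0·(≡27), b=29^1·(≡21) mod 29; (27|29)=-1, (21|29)=-1; (−1)^{0·1·14}·(-1)^1·(-1)^0 = -1.
v=7: a=7^0·(≡1), b=7^-7·(≡4) mod 7; (1|7)=+1, (4|7)=+1; (−1)^{0·-7·3}·(+1)^-7·(+1)^0 = +1.
v=31: a=31^-2·(≡8), b=31^0·(≡22) mod 31; (8|31)=+1, (22|31)=-1; (−1)^{-2·0·15}·(+1)^0·(-1)^-2 = +1.
v=41: a=41^2·(≡34), b=41^0·(≡33) mod 41; (34|41)=-1, (33|41)=+1; (−1)^{2·0·20}·(-1)^0·(+1)^2 = +1.
v=17: a=17^0·(≡5), b=17^2·(≡6) mod 17; (5|17)=-1, (6|17)=-1; (−1)^{0·2·8}·(-1)^2·(-1)^0 = +1.
v=3: a=3^-1·(≡2), b=3^6·(≡1) mod 3; (2|3)=-1, (1|3)=+1; (−1)^{-1·6·1}·(-1)^6·(+1)^-1 = +1.
|Ram(-3, -84854)| = 4, even; anisotropic at {2, 11, 29, ∞}.

[2, 11, 29, inf]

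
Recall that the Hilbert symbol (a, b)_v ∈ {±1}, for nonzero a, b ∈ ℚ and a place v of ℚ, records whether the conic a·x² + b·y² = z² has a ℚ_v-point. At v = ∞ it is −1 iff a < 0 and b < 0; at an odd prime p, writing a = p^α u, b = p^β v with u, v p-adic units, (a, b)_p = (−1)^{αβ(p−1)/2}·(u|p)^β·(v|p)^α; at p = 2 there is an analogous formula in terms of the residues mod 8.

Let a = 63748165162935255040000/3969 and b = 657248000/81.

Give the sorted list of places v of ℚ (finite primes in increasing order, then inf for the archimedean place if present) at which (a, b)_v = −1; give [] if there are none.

[2, 37]

(a, b) ≡ (57646, 102695) mod (ℚ^×)²; places V = {2, 3, 5, 7, 19, 23, 37, 41, 47, ∞}.
(a,b)_41: α=1, u≡6; β=0, v≡40 (mod 41); (6|41)=-1, (40|41)=+1; sign (−1)^0·-1^0·+1^1 = +1.
(a,b)_∞: sgn(57646)=+, sgn(102695)=+, so +1.
(a,b)_7: α=-2, u≡1; β=0, v≡6 (mod 7); (1|7)=+1, (6|7)=-1; sign (−1)^0·+1^0·-1^-2 = +1.
(a,b)_47: α=2, u≡17; β=1, v≡22 (mod 47); (17|47)=+1, (22|47)=-1; sign (−1)^0·+1^1·-1^2 = +1.
(a,b)_3: α=-4, u≡1; β=-4, v≡2 (mod 3); (1|3)=+1, (2|3)=-1; sign (−1)^0·+1^-4·-1^-4 = +1.
(a,b)_19: α=3, u≡15; β=1, v≡6 (mod 19); (15|19)=-1, (6|19)=+1; sign (−1)^1·-1^1·+1^3 = +1.
(a,b)_2: α=23, β=8; u≡7, v≡7 (mod 8); ε(u)ε(v)=1·1, αω(v)=23·0, βω(u)=8·0; sum ≡ 1  ⇒  -1.
(a,b)_37: α=1, u≡10; β=0, v≡13 (mod 37); (10|37)=+1, (13|37)=-1; sign (−1)^0·+1^0·-1^1 = -1.
(a,b)_23: α=2, u≡4; β=1, v≡13 (mod 23); (4|23)=+1, (13|23)=+1; sign (−1)^0·+1^1·+1^2 = +1.
(a,b)_5: α=4, u≡1; β=3, v≡4 (mod 5); (1|5)=+1, (4|5)=+1; sign (−1)^0·+1^3·+1^4 = +1.
|Ram(57646, 102695)| = 2, even; anisotropic at {2, 37}.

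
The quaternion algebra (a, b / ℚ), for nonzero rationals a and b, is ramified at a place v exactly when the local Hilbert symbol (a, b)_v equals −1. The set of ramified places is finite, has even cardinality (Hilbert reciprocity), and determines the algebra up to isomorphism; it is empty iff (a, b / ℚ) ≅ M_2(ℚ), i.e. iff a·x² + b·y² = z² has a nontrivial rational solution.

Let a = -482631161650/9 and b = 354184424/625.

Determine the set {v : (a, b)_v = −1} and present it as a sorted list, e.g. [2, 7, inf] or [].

(a, b) ≡ (-14674, 731786) mod (ℚ^×)²; places V = {2, 3, 5, 11, 23, 29, 31, 37, ∞}.
(a,b)_11: α=1, u≡2; β=3, v≡4 (mod 11); (2|11)=-1, (4|11)=+1; sign (−1)^1·-1^3·+1^1 = +1.
(a,b)_29: α=1, u≡13; β=1, v≡5 (mod 29); (13|29)=+1, (5|29)=+1; sign (−1)^0·+1^1·+1^1 = +1.
(a,b)_5: α=2, u≡1; β=-4, v≡4 (mod 5); (1|5)=+1, (4|5)=+1; sign (−1)^0·+1^-4·+1^2 = +1.
(a,b)_37: α=2, u≡20; β=1, v≡22 (mod 37); (20|37)=-1, (22|37)=-1; sign (−1)^0·-1^1·-1^2 = -1.
(a,b)_23: α=1, u≡12; β=0, v≡16 (mod 23); (12|23)=+1, (16|23)=+1; sign (−1)^0·+1^0·+1^1 = +1.
(a,b)_3: α=-2, u≡2; β=0, v≡2 (mod 3); (2|3)=-1, (2|3)=-1; sign (−1)^0·-1^0·-1^-2 = +1.
(a,b)_∞: sgn(-14674)=−, sgn(731786)=+, so +1.
(a,b)_31: α=2, u≡16; β=1, v≡26 (mod 31); (16|31)=+1, (26|31)=-1; sign (−1)^0·+1^1·-1^2 = +1.
(a,b)_2: α=1, β=3; u≡7, v≡5 (mod 8); ε(u)ε(v)=1·0, αω(v)=1·1, βω(u)=3·0; sum ≡ 1  ⇒  -1.
|Ram(-14674, 731786)| = 2, even; anisotropic at {2, 37}.

[2, 37]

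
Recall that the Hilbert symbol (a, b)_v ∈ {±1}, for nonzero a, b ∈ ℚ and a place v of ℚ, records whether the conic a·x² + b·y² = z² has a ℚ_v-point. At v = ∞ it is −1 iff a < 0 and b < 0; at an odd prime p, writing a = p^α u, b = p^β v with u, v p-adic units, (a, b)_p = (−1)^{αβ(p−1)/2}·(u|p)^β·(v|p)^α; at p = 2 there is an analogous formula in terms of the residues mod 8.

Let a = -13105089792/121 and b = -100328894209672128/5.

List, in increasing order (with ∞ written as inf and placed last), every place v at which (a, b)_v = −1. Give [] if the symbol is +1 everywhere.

Mod squares: a ≡ -631997, b ≡ -16835. Check v ∈ {∞, 2, 3, 5, 7, 11, 13, 19, 23, 29, 31, 37}.
v=37: a=37^1·(≡6), b=37^1·(≡11) mod 37; (6|37)=-1, (11|37)=+1; (−1)^{1·1·18}·(-1)^1·(+1)^1 = -1.
v=2: v_2(a)=8, v_2(b)=6; units ≡ 3, 5 (mod 8); ε·ε+αω+βω = 1·0+8·1+6·1 ≡ 0  ⇒  (a,b)_2 = +1.
v=3: a=3^4·(≡1), b=3^2·(≡1) mod 3; (1|3)=+1, (1|3)=+1; (−1)^{4·2·1}·(+1)^2·(+1)^4 = +1.
v=23: a=23^0·(≡5), b=23^2·(≡12) mod 23; (5|23)=-1, (12|23)=+1; (−1)^{0·2·11}·(-1)^2·(+1)^0 = +1.
v=11: a=11^-2·(≡8), b=11^2·(≡6) mod 11; (8|11)=-1, (6|11)=-1; (−1)^{-2·2·5}·(-1)^2·(-1)^-2 = +1.
v=19: a=19^1·(≡6), b=19^0·(≡15) mod 19; (6|19)=+1, (15|19)=-1; (−1)^{1·0·9}·(+1)^0·(-1)^1 = -1.
v=31: a=31^1·(≡11), b=31^2·(≡11) mod 31; (11|31)=-1, (11|31)=-1; (−1)^{1·2·15}·(-1)^2·(-1)^1 = -1.
v=29: a=29^1·(≡3), b=29^2·(≡17) mod 29; (3|29)=-1, (17|29)=-1; (−1)^{1·2·14}·(-1)^2·(-1)^1 = -1.
v=5: a=5^0·(≡3), b=5^-1·(≡2) mod 5; (3|5)=-1, (2|5)=-1; (−1)^{0·-1·2}·(-1)^-1·(-1)^0 = -1.
v=13: a=13^0·(≡6), b=13^1·(≡6) mod 13; (6|13)=-1, (6|13)=-1; (−1)^{0·1·6}·(-1)^1·(-1)^0 = -1.
v=∞: -631997 < 0 and -16835 < 0  ⇒  (a,b)_∞ = -1.
v=7: a=7^0·(≡5), b=7^1·(≡3) mod 7; (5|7)=-1, (3|7)=-1; (−1)^{0·1·3}·(-1)^1·(-1)^0 = -1.
|Ram(-631997, -16835)| = 8, even; anisotropic at {5, 7, 13, 19, 29, 31, 37, ∞}.

[5, 7, 13, 19, 29, 31, 37, inf]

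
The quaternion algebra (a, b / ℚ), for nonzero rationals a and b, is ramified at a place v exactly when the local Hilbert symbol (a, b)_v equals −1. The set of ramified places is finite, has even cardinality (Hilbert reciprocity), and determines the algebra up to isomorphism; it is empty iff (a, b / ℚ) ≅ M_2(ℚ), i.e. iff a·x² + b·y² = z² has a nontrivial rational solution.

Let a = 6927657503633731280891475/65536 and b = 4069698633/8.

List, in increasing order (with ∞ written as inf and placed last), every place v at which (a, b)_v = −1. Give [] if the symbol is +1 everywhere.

[2, 3, 11, 13]

Mod squares: a ≡ 11, b ≡ 546. Check v ∈ {∞, 2, 3, 5, 7, 11, 13}.
v=11: a=11^5·(≡4), b=11^2·(≡8) mod 11; (4|11)=+1, (8|11)=-1; (−1)^{5·2·5}·(+1)^2·(-1)^5 = -1.
v=13: a=13^8·(≡8), b=13^3·(≡4) mod 13; (8|13)=-1, (4|13)=+1; (−1)^{8·3·6}·(-1)^3·(+1)^8 = -1.
v=3: a=3^16·(≡2), b=3^7·(≡2) mod 3; (2|3)=-1, (2|3)=-1; (−1)^{16·7·1}·(-1)^7·(-1)^16 = -1.
v=2: v_2(a)=-16, v_2(b)=-3; units ≡ 3, 1 (mod 8); ε·ε+αω+βω = 1·0+-16·0+-3·1 ≡ 1  ⇒  (a,b)_2 = -1.
v=5: a=5^2·(≡4), b=5^0·(≡1) mod 5; (4|5)=+1, (1|5)=+1; (−1)^{2·0·2}·(+1)^0·(+1)^2 = +1.
v=7: a=7^2·(≡2), b=7^1·(≡1) mod 7; (2|7)=+1, (1|7)=+1; (−1)^{2·1·3}·(+1)^1·(+1)^2 = +1.
v=∞: 11 > 0 and 546 > 0  ⇒  (a,b)_∞ = +1.
(11, 546 / ℚ) ramifies at {2, 3, 11, 13}: a division algebra.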